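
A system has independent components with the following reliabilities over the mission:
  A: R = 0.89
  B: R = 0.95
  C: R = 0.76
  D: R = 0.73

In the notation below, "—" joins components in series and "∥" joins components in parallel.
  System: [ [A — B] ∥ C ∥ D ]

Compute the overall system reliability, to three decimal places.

Series (A and B): 0.89000 × 0.95000 = 0.84550
Parallel ([0.84550], C, and D): 1 − (1 − 0.84550)(1 − 0.76000)(1 − 0.73000) = 0.990

0.990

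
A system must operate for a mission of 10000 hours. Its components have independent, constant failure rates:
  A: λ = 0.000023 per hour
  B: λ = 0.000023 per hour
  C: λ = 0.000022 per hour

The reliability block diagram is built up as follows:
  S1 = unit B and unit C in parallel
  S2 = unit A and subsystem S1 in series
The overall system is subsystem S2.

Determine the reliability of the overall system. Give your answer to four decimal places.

R(A) = exp(−0.000023 × 10000) = 0.794534
R(B) = exp(−0.000023 × 10000) = 0.794534
R(C) = exp(−0.000022 × 10000) = 0.802519
Parallel (B and C): 1 − (1 − 0.794534)(1 − 0.802519) = 0.959424
Series (A and [0.959424]): 0.794534 × 0.959424 = 0.7623

0.7623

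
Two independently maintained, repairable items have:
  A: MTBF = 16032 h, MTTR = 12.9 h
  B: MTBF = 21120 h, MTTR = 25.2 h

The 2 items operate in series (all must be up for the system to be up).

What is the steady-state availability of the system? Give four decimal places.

0.9980

A(A) = MTBF/(MTBF+MTTR) = 16032/(16032+12.9) = 0.999196
A(B) = MTBF/(MTBF+MTTR) = 21120/(21120+25.2) = 0.998808
Series availability: 0.999196 × 0.998808 = 0.9980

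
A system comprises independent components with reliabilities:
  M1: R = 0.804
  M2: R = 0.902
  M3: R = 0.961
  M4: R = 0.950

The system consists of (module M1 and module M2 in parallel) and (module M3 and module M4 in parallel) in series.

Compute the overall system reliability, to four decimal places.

Parallel (M1 and M2): 1 − (1 − 0.804000)(1 − 0.902000) = 0.980792
Parallel (M3 and M4): 1 − (1 − 0.961000)(1 − 0.950000) = 0.998050
Series ([0.980792] and [0.998050]): 0.980792 × 0.998050 = 0.9789

0.9789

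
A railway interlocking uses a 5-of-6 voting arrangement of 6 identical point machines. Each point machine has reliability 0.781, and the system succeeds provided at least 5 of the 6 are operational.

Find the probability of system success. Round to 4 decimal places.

0.6088

R = Σ_{i=5}^{6} C(6,i) p^i (1−p)^{6−i} with p = 0.781
C(6,5)·0.781^5·0.219^1 = 0.381813
C(6,6)·0.781^6·0.219^0 = 0.226937
Sum = 0.6088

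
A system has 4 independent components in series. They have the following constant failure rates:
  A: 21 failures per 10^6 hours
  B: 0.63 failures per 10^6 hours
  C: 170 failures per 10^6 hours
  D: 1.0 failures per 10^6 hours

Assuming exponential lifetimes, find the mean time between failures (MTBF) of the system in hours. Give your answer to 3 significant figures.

5190

Series of exponential components: λ_sys = Σ λ_i
λ_sys = 0.000021 + 0.00000063 + 0.00017 + 0.0000010 = 1.9263e-04 /h
MTBF = 1 / λ_sys = 5190 h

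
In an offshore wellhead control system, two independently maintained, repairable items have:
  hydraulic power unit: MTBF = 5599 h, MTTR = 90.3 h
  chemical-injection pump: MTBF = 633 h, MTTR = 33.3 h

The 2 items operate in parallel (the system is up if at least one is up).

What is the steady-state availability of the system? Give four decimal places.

0.9992

A(hydraulic power unit) = MTBF/(MTBF+MTTR) = 5599/(5599+90.3) = 0.984128
A(chemical-injection pump) = MTBF/(MTBF+MTTR) = 633/(633+33.3) = 0.950023
Parallel availability: 1 − (1 − 0.984128)(1 − 0.950023) = 0.9992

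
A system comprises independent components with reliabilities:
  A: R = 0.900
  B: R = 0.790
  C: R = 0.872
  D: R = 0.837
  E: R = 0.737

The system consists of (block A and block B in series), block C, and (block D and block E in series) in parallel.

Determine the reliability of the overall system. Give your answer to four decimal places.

0.9858

Series (A and B): 0.900000 × 0.790000 = 0.711000
Series (D and E): 0.837000 × 0.737000 = 0.616869
Parallel ([0.711000], C, and [0.616869]): 1 − (1 − 0.711000)(1 − 0.872000)(1 − 0.616869) = 0.9858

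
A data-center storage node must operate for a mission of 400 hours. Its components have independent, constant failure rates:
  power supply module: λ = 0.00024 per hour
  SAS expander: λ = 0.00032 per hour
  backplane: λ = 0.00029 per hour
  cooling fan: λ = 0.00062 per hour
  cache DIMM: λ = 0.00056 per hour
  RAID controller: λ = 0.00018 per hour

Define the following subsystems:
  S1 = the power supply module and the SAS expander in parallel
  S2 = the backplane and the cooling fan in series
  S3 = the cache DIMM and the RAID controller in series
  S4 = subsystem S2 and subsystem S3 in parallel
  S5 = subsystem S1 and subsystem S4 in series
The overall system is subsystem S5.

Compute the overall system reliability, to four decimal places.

0.9117

R(power supply module) = exp(−0.00024 × 400) = 0.908464
R(SAS expander) = exp(−0.00032 × 400) = 0.879853
R(backplane) = exp(−0.00029 × 400) = 0.890475
R(cooling fan) = exp(−0.00062 × 400) = 0.780360
R(cache DIMM) = exp(−0.00056 × 400) = 0.799315
R(RAID controller) = exp(−0.00018 × 400) = 0.930531
Parallel (power supply module and SAS expander): 1 − (1 − 0.908464)(1 − 0.879853) = 0.989002
Series (backplane and cooling fan): 0.890475 × 0.780360 = 0.694891
Series (cache DIMM and RAID controller): 0.799315 × 0.930531 = 0.743787
Parallel ([0.694891] and [0.743787]): 1 − (1 − 0.694891)(1 − 0.743787) = 0.921827
Series ([0.989002] and [0.921827]): 0.989002 × 0.921827 = 0.9117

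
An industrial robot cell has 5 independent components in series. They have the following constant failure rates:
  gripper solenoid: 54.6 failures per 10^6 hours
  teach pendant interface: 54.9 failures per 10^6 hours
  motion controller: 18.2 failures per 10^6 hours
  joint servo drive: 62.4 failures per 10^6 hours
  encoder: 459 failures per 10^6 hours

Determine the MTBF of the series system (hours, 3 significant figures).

1540

Series of exponential components: λ_sys = Σ λ_i
λ_sys = 0.0000546 + 0.0000549 + 0.0000182 + 0.0000624 + 0.000459 = 6.4910e-04 /h
MTBF = 1 / λ_sys = 1540 h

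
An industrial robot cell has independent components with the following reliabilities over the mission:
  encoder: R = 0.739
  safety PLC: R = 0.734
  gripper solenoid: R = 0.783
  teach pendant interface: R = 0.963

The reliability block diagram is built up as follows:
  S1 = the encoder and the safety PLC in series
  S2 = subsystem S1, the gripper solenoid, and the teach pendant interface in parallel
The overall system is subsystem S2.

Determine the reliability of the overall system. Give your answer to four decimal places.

Series (encoder and safety PLC): 0.739000 × 0.734000 = 0.542426
Parallel ([0.542426], gripper solenoid, and teach pendant interface): 1 − (1 − 0.542426)(1 − 0.783000)(1 − 0.963000) = 0.9963

0.9963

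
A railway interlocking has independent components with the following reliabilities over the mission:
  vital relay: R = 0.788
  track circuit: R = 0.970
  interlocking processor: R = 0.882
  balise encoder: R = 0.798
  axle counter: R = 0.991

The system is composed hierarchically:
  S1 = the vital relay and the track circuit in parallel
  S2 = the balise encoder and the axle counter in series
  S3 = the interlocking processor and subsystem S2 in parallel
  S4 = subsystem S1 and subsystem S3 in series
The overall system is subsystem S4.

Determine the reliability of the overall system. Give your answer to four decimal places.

Parallel (vital relay and track circuit): 1 − (1 − 0.788000)(1 − 0.970000) = 0.993640
Series (balise encoder and axle counter): 0.798000 × 0.991000 = 0.790818
Parallel (interlocking processor and [0.790818]): 1 − (1 − 0.882000)(1 − 0.790818) = 0.975317
Series ([0.993640] and [0.975317]): 0.993640 × 0.975317 = 0.9691

0.9691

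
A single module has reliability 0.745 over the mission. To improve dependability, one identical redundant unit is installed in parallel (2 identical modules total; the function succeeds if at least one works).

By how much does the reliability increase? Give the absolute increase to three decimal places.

0.190

R_before = 0.745
R_after = 1 − (1 − 0.745)^2 = 0.935
ΔR = 0.935 − 0.745 = 0.190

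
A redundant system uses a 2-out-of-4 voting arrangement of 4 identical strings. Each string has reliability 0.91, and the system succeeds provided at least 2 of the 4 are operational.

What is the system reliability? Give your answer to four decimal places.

0.9973

R = Σ_{i=2}^{4} C(4,i) p^i (1−p)^{4−i} with p = 0.91
C(4,2)·0.91^2·0.09^2 = 0.040246
C(4,3)·0.91^3·0.09^1 = 0.271286
C(4,4)·0.91^4·0.09^0 = 0.685750
Sum = 0.9973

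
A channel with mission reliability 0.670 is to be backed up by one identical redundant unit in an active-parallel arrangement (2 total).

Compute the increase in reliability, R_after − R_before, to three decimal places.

0.221

R_before = 0.670
R_after = 1 − (1 − 0.670)^2 = 0.891
ΔR = 0.891 − 0.670 = 0.221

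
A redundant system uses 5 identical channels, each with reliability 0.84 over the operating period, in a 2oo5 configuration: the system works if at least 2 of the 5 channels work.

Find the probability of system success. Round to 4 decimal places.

R = Σ_{i=2}^{5} C(5,i) p^i (1−p)^{5−i} with p = 0.84
C(5,2)·0.84^2·0.16^3 = 0.028901
C(5,3)·0.84^3·0.16^2 = 0.151732
C(5,4)·0.84^4·0.16^1 = 0.398297
C(5,5)·0.84^5·0.16^0 = 0.418212
Sum = 0.9971

0.9971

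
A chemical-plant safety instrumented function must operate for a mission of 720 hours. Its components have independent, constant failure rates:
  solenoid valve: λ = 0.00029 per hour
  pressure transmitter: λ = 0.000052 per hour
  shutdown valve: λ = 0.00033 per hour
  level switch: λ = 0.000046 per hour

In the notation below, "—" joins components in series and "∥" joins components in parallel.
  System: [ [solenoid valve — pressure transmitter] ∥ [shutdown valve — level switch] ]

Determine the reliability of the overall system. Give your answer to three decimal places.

R(solenoid valve) = exp(−0.00029 × 720) = 0.81156
R(pressure transmitter) = exp(−0.000052 × 720) = 0.96325
R(shutdown valve) = exp(−0.00033 × 720) = 0.78852
R(level switch) = exp(−0.000046 × 720) = 0.96742
Series (solenoid valve and pressure transmitter): 0.81156 × 0.96325 = 0.78174
Series (shutdown valve and level switch): 0.78852 × 0.96742 = 0.76283
Parallel ([0.78174] and [0.76283]): 1 − (1 − 0.78174)(1 − 0.76283) = 0.948

0.948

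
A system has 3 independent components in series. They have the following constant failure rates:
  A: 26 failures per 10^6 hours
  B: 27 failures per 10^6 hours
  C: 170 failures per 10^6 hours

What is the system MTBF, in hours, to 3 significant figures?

4480

Series of exponential components: λ_sys = Σ λ_i
λ_sys = 0.000026 + 0.000027 + 0.00017 = 2.2300e-04 /h
MTBF = 1 / λ_sys = 4480 h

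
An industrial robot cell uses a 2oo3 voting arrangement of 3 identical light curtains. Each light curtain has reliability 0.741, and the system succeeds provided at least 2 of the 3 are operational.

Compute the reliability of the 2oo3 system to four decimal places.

R = Σ_{i=2}^{3} C(3,i) p^i (1−p)^{3−i} with p = 0.741
C(3,2)·0.741^2·0.259^1 = 0.426636
C(3,3)·0.741^3·0.259^0 = 0.406869
Sum = 0.8335

0.8335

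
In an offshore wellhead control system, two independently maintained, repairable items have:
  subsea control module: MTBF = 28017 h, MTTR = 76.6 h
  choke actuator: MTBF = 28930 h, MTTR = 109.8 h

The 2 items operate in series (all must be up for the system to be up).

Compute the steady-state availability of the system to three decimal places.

0.994

A(subsea control module) = MTBF/(MTBF+MTTR) = 28017/(28017+76.6) = 0.997273
A(choke actuator) = MTBF/(MTBF+MTTR) = 28930/(28930+109.8) = 0.996219
Series availability: 0.997273 × 0.996219 = 0.994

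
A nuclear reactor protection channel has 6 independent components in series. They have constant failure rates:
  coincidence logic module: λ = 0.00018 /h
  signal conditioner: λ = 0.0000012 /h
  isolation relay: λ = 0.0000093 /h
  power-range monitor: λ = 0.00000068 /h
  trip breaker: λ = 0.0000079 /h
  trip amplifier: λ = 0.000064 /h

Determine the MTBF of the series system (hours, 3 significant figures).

3800

Series of exponential components: λ_sys = Σ λ_i
λ_sys = 0.00018 + 0.0000012 + 0.0000093 + 0.00000068 + 0.0000079 + 0.000064 = 2.6308e-04 /h
MTBF = 1 / λ_sys = 3800 h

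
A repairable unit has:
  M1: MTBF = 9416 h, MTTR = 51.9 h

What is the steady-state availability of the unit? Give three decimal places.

0.995

A(M1) = MTBF/(MTBF+MTTR) = 9416/(9416+51.9) = 0.995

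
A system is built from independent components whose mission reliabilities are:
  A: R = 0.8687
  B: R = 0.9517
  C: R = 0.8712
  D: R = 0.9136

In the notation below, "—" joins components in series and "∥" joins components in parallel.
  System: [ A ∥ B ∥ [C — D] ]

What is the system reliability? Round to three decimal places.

0.999

Series (C and D): 0.87120 × 0.91360 = 0.79593
Parallel (A, B, and [0.79593]): 1 − (1 − 0.86870)(1 − 0.95170)(1 − 0.79593) = 0.999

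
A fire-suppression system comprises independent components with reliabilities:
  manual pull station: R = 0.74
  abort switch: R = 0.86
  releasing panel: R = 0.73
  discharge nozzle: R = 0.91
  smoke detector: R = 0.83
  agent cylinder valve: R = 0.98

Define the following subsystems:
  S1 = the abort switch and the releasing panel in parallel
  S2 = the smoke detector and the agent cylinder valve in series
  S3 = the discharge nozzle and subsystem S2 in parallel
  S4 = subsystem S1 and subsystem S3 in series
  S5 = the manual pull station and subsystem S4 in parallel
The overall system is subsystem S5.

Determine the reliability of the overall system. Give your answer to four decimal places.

Parallel (abort switch and releasing panel): 1 − (1 − 0.860000)(1 − 0.730000) = 0.962200
Series (smoke detector and agent cylinder valve): 0.830000 × 0.980000 = 0.813400
Parallel (discharge nozzle and [0.813400]): 1 − (1 − 0.910000)(1 − 0.813400) = 0.983206
Series ([0.962200] and [0.983206]): 0.962200 × 0.983206 = 0.946041
Parallel (manual pull station and [0.946041]): 1 − (1 − 0.740000)(1 − 0.946041) = 0.9860

0.9860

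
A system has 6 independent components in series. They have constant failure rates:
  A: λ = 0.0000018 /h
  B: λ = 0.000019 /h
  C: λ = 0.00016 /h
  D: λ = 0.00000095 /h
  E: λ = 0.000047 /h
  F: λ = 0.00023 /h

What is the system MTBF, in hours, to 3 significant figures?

2180

Series of exponential components: λ_sys = Σ λ_i
λ_sys = 0.0000018 + 0.000019 + 0.00016 + 0.00000095 + 0.000047 + 0.00023 = 4.5875e-04 /h
MTBF = 1 / λ_sys = 2180 h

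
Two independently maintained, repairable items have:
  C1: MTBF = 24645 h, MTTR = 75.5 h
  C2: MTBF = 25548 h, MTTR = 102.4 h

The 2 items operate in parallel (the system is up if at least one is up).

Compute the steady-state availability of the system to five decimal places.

A(C1) = MTBF/(MTBF+MTTR) = 24645/(24645+75.5) = 0.996946
A(C2) = MTBF/(MTBF+MTTR) = 25548/(25548+102.4) = 0.996008
Parallel availability: 1 − (1 − 0.996946)(1 − 0.996008) = 0.99999

0.99999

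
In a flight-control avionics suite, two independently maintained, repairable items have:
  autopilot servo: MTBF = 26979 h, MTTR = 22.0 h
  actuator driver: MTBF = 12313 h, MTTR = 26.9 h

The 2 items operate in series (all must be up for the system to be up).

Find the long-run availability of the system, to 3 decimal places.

0.997

A(autopilot servo) = MTBF/(MTBF+MTTR) = 26979/(26979+22.0) = 0.999185
A(actuator driver) = MTBF/(MTBF+MTTR) = 12313/(12313+26.9) = 0.997820
Series availability: 0.999185 × 0.997820 = 0.997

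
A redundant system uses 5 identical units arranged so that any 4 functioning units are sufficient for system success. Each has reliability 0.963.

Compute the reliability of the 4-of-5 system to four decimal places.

0.9873

R = Σ_{i=4}^{5} C(5,i) p^i (1−p)^{5−i} with p = 0.963
C(5,4)·0.963^4·0.037^1 = 0.159102
C(5,5)·0.963^5·0.037^0 = 0.828193
Sum = 0.9873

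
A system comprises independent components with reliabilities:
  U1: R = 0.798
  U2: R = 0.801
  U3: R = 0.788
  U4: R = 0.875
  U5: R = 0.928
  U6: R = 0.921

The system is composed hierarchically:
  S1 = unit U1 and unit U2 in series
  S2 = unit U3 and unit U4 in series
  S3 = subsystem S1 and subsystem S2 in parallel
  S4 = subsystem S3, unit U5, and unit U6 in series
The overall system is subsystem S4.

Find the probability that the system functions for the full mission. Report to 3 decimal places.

Series (U1 and U2): 0.79800 × 0.80100 = 0.63920
Series (U3 and U4): 0.78800 × 0.87500 = 0.68950
Parallel ([0.63920] and [0.68950]): 1 − (1 − 0.63920)(1 − 0.68950) = 0.88797
Series ([0.88797], U5, and U6): 0.88797 × 0.92800 × 0.92100 = 0.759

0.759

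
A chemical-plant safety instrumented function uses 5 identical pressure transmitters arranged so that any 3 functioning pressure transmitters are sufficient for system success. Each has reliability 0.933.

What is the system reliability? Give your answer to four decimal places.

0.9973

R = Σ_{i=3}^{5} C(5,i) p^i (1−p)^{5−i} with p = 0.933
C(5,3)·0.933^3·0.067^2 = 0.036458
C(5,4)·0.933^4·0.067^1 = 0.253847
C(5,5)·0.933^5·0.067^0 = 0.706982
Sum = 0.9973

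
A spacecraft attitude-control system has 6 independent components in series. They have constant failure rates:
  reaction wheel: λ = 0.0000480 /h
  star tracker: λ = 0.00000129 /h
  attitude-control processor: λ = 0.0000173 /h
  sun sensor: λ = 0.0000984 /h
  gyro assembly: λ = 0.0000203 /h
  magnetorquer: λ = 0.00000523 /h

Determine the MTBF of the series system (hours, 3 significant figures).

Series of exponential components: λ_sys = Σ λ_i
λ_sys = 0.0000480 + 0.00000129 + 0.0000173 + 0.0000984 + 0.0000203 + 0.00000523 = 1.9052e-04 /h
MTBF = 1 / λ_sys = 5250 h

5250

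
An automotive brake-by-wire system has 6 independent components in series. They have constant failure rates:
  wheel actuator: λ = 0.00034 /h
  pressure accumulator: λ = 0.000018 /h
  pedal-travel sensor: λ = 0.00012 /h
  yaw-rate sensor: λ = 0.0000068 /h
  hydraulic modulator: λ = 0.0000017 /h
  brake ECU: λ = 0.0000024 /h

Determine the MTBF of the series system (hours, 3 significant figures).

Series of exponential components: λ_sys = Σ λ_i
λ_sys = 0.00034 + 0.000018 + 0.00012 + 0.0000068 + 0.0000017 + 0.0000024 = 4.8890e-04 /h
MTBF = 1 / λ_sys = 2050 h

2050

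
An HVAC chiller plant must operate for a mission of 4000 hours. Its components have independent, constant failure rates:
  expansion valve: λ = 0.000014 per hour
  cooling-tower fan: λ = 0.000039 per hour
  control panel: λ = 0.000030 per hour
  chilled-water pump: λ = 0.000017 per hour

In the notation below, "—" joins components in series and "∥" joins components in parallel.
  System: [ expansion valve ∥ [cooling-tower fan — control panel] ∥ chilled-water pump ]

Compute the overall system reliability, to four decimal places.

0.9991

R(expansion valve) = exp(−0.000014 × 4000) = 0.945539
R(cooling-tower fan) = exp(−0.000039 × 4000) = 0.855559
R(control panel) = exp(−0.000030 × 4000) = 0.886920
R(chilled-water pump) = exp(−0.000017 × 4000) = 0.934260
Series (cooling-tower fan and control panel): 0.855559 × 0.886920 = 0.758812
Parallel (expansion valve, [0.758812], and chilled-water pump): 1 − (1 − 0.945539)(1 − 0.758812)(1 − 0.934260) = 0.9991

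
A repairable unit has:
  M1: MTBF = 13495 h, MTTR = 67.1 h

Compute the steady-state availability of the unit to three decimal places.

0.995

A(M1) = MTBF/(MTBF+MTTR) = 13495/(13495+67.1) = 0.995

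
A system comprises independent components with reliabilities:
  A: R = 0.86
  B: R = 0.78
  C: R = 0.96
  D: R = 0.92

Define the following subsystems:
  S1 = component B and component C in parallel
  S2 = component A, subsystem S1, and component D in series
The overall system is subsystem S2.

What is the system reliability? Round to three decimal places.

0.784

Parallel (B and C): 1 − (1 − 0.78000)(1 − 0.96000) = 0.99120
Series (A, [0.99120], and D): 0.86000 × 0.99120 × 0.92000 = 0.784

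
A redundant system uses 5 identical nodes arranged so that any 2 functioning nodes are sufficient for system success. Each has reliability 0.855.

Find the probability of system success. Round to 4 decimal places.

R = Σ_{i=2}^{5} C(5,i) p^i (1−p)^{5−i} with p = 0.855
C(5,2)·0.855^2·0.145^3 = 0.022286
C(5,3)·0.855^3·0.145^2 = 0.131412
C(5,4)·0.855^4·0.145^1 = 0.387438
C(5,5)·0.855^5·0.145^0 = 0.456910
Sum = 0.9980

0.9980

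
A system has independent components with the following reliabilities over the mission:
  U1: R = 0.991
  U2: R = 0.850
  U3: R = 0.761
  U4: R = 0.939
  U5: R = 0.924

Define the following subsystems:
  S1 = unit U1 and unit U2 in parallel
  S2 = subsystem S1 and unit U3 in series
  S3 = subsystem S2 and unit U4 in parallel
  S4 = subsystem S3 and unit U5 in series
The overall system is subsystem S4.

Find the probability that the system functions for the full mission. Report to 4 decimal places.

0.9105

Parallel (U1 and U2): 1 − (1 − 0.991000)(1 − 0.850000) = 0.998650
Series ([0.998650] and U3): 0.998650 × 0.761000 = 0.759973
Parallel ([0.759973] and U4): 1 − (1 − 0.759973)(1 − 0.939000) = 0.985358
Series ([0.985358] and U5): 0.985358 × 0.924000 = 0.9105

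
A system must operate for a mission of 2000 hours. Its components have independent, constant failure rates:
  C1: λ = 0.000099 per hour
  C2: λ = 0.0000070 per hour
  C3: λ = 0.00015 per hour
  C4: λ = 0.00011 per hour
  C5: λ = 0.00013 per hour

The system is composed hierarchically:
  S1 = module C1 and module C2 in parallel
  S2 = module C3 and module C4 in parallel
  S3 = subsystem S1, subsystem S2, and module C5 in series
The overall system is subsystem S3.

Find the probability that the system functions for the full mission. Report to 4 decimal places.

R(C1) = exp(−0.000099 × 2000) = 0.820370
R(C2) = exp(−0.0000070 × 2000) = 0.986098
R(C3) = exp(−0.00015 × 2000) = 0.740818
R(C4) = exp(−0.00011 × 2000) = 0.802519
R(C5) = exp(−0.00013 × 2000) = 0.771052
Parallel (C1 and C2): 1 − (1 − 0.820370)(1 − 0.986098) = 0.997503
Parallel (C3 and C4): 1 − (1 − 0.740818)(1 − 0.802519) = 0.948816
Series ([0.997503], [0.948816], and C5): 0.997503 × 0.948816 × 0.771052 = 0.7298

0.7298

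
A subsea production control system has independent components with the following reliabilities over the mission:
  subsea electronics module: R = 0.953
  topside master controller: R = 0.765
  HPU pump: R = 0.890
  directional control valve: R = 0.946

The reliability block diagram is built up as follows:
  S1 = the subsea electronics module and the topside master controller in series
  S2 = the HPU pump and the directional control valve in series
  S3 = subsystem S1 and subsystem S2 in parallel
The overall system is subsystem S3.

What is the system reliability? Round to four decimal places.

0.9572

Series (subsea electronics module and topside master controller): 0.953000 × 0.765000 = 0.729045
Series (HPU pump and directional control valve): 0.890000 × 0.946000 = 0.841940
Parallel ([0.729045] and [0.841940]): 1 − (1 − 0.729045)(1 − 0.841940) = 0.9572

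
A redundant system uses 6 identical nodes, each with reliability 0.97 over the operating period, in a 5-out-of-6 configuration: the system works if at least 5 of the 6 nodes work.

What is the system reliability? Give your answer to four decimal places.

0.9875

R = Σ_{i=5}^{6} C(6,i) p^i (1−p)^{6−i} with p = 0.97
C(6,5)·0.97^5·0.03^1 = 0.154572
C(6,6)·0.97^6·0.03^0 = 0.832972
Sum = 0.9875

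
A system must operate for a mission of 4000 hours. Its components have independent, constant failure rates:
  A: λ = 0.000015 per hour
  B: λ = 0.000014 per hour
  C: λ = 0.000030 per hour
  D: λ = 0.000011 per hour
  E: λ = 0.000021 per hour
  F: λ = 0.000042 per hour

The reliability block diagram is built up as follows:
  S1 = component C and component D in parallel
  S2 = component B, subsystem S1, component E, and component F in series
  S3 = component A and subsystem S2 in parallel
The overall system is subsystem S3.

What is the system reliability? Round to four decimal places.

R(A) = exp(−0.000015 × 4000) = 0.941765
R(B) = exp(−0.000014 × 4000) = 0.945539
R(C) = exp(−0.000030 × 4000) = 0.886920
R(D) = exp(−0.000011 × 4000) = 0.956954
R(E) = exp(−0.000021 × 4000) = 0.919431
R(F) = exp(−0.000042 × 4000) = 0.845354
Parallel (C and D): 1 − (1 − 0.886920)(1 − 0.956954) = 0.995132
Series (B, [0.995132], E, and F): 0.945539 × 0.995132 × 0.919431 × 0.845354 = 0.731338
Parallel (A and [0.731338]): 1 − (1 − 0.941765)(1 − 0.731338) = 0.9844

0.9844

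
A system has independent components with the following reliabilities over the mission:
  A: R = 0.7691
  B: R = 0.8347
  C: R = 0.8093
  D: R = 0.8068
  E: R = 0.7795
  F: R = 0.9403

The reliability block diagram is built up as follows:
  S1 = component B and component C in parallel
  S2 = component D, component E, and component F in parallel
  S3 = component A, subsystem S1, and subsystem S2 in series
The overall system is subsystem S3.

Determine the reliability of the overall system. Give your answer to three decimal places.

Parallel (B and C): 1 − (1 − 0.83470)(1 − 0.80930) = 0.96848
Parallel (D, E, and F): 1 − (1 − 0.80680)(1 − 0.77950)(1 − 0.94030) = 0.99746
Series (A, [0.96848], and [0.99746]): 0.76910 × 0.96848 × 0.99746 = 0.743

0.743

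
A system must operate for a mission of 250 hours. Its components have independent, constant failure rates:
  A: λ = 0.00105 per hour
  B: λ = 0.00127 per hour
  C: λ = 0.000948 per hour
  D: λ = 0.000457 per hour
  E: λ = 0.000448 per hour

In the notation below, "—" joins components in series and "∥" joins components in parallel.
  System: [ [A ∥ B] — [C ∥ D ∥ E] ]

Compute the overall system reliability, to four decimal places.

R(A) = exp(−0.00105 × 250) = 0.769126
R(B) = exp(−0.00127 × 250) = 0.727967
R(C) = exp(−0.000948 × 250) = 0.788991
R(D) = exp(−0.000457 × 250) = 0.892035
R(E) = exp(−0.000448 × 250) = 0.894044
Parallel (A and B): 1 − (1 − 0.769126)(1 − 0.727967) = 0.937195
Parallel (C, D, and E): 1 − (1 − 0.788991)(1 − 0.892035)(1 − 0.894044) = 0.997586
Series ([0.937195] and [0.997586]): 0.937195 × 0.997586 = 0.9349

0.9349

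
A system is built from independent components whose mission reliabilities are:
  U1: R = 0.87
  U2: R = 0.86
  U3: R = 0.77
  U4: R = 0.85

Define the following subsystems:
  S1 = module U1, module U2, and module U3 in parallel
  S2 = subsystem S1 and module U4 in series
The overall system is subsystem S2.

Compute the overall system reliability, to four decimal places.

0.8464

Parallel (U1, U2, and U3): 1 − (1 − 0.870000)(1 − 0.860000)(1 − 0.770000) = 0.995814
Series ([0.995814] and U4): 0.995814 × 0.850000 = 0.8464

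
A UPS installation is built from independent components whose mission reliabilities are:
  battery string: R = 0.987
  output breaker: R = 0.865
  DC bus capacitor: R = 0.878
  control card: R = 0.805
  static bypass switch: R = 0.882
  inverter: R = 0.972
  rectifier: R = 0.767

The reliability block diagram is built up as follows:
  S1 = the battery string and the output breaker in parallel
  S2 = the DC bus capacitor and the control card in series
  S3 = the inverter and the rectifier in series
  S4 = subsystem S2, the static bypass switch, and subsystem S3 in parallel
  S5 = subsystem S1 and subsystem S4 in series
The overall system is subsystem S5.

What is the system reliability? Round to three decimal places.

0.989

Parallel (battery string and output breaker): 1 − (1 − 0.98700)(1 − 0.86500) = 0.99825
Series (DC bus capacitor and control card): 0.87800 × 0.80500 = 0.70679
Series (inverter and rectifier): 0.97200 × 0.76700 = 0.74552
Parallel ([0.70679], static bypass switch, and [0.74552]): 1 − (1 − 0.70679)(1 − 0.88200)(1 − 0.74552) = 0.99120
Series ([0.99825] and [0.99120]): 0.99825 × 0.99120 = 0.989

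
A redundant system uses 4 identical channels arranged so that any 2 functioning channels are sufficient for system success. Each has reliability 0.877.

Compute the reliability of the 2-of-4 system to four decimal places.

0.9932

R = Σ_{i=2}^{4} C(4,i) p^i (1−p)^{4−i} with p = 0.877
C(4,2)·0.877^2·0.123^2 = 0.069817
C(4,3)·0.877^3·0.123^1 = 0.331867
C(4,4)·0.877^4·0.123^0 = 0.591559
Sum = 0.9932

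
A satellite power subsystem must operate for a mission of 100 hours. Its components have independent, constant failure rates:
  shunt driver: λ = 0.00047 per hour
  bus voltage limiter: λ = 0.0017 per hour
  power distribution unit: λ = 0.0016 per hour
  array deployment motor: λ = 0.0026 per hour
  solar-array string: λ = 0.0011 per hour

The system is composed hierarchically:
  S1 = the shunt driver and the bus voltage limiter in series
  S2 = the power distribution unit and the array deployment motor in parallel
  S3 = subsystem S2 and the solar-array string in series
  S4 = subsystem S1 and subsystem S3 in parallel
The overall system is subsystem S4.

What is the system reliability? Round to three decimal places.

0.974

R(shunt driver) = exp(−0.00047 × 100) = 0.95409
R(bus voltage limiter) = exp(−0.0017 × 100) = 0.84366
R(power distribution unit) = exp(−0.0016 × 100) = 0.85214
R(array deployment motor) = exp(−0.0026 × 100) = 0.77105
R(solar-array string) = exp(−0.0011 × 100) = 0.89583
Series (shunt driver and bus voltage limiter): 0.95409 × 0.84366 = 0.80493
Parallel (power distribution unit and array deployment motor): 1 − (1 − 0.85214)(1 − 0.77105) = 0.96615
Series ([0.96615] and solar-array string): 0.96615 × 0.89583 = 0.86551
Parallel ([0.80493] and [0.86551]): 1 − (1 − 0.80493)(1 − 0.86551) = 0.974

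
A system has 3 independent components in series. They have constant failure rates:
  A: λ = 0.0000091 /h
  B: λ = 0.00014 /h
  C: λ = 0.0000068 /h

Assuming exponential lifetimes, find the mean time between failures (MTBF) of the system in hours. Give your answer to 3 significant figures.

6410

Series of exponential components: λ_sys = Σ λ_i
λ_sys = 0.0000091 + 0.00014 + 0.0000068 = 1.5590e-04 /h
MTBF = 1 / λ_sys = 6410 h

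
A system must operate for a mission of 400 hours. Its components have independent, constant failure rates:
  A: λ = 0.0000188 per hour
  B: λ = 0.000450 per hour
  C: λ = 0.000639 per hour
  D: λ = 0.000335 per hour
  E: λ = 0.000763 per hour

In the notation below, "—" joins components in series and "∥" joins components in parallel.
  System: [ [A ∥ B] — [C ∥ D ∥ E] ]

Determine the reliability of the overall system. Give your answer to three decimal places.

0.991

R(A) = exp(−0.0000188 × 400) = 0.99251
R(B) = exp(−0.000450 × 400) = 0.83527
R(C) = exp(−0.000639 × 400) = 0.77445
R(D) = exp(−0.000335 × 400) = 0.87459
R(E) = exp(−0.000763 × 400) = 0.73698
Parallel (A and B): 1 − (1 − 0.99251)(1 − 0.83527) = 0.99877
Parallel (C, D, and E): 1 − (1 − 0.77445)(1 − 0.87459)(1 − 0.73698) = 0.99256
Series ([0.99877] and [0.99256]): 0.99877 × 0.99256 = 0.991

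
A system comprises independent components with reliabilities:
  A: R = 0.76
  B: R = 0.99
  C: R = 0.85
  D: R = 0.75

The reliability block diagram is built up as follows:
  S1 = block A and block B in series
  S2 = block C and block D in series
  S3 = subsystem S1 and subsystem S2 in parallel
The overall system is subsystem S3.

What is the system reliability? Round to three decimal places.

Series (A and B): 0.76000 × 0.99000 = 0.75240
Series (C and D): 0.85000 × 0.75000 = 0.63750
Parallel ([0.75240] and [0.63750]): 1 − (1 − 0.75240)(1 − 0.63750) = 0.910

0.910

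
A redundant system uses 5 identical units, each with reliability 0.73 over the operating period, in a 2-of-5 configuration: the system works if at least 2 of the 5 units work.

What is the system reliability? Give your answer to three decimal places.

0.979

R = Σ_{i=2}^{5} C(5,i) p^i (1−p)^{5−i} with p = 0.73
C(5,2)·0.73^2·0.27^3 = 0.10489
C(5,3)·0.73^3·0.27^2 = 0.28359
C(5,4)·0.73^4·0.27^1 = 0.38338
C(5,5)·0.73^5·0.27^0 = 0.20731
Sum = 0.979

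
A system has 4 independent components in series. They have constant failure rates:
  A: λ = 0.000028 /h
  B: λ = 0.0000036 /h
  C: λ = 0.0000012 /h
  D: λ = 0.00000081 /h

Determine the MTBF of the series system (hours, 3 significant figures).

29800

Series of exponential components: λ_sys = Σ λ_i
λ_sys = 0.000028 + 0.0000036 + 0.0000012 + 0.00000081 = 3.3610e-05 /h
MTBF = 1 / λ_sys = 29800 h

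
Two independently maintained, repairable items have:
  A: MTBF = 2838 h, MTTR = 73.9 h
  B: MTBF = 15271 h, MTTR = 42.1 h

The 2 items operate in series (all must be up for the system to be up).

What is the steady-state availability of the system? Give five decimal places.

A(A) = MTBF/(MTBF+MTTR) = 2838/(2838+73.9) = 0.974621
A(B) = MTBF/(MTBF+MTTR) = 15271/(15271+42.1) = 0.997251
Series availability: 0.974621 × 0.997251 = 0.97194

0.97194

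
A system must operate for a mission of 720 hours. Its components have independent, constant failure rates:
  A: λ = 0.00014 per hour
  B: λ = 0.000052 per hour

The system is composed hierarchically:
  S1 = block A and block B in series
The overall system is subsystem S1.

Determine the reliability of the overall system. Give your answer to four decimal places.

R(A) = exp(−0.00014 × 720) = 0.904114
R(B) = exp(−0.000052 × 720) = 0.963252
Series (A and B): 0.904114 × 0.963252 = 0.8709

0.8709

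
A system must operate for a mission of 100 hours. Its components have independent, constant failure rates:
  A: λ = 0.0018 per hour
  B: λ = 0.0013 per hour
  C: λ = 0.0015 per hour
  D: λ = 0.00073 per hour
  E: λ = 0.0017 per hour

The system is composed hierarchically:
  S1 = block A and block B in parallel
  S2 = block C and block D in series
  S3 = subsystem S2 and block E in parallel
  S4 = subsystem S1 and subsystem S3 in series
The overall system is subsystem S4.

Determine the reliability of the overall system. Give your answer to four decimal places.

R(A) = exp(−0.0018 × 100) = 0.835270
R(B) = exp(−0.0013 × 100) = 0.878095
R(C) = exp(−0.0015 × 100) = 0.860708
R(D) = exp(−0.00073 × 100) = 0.929601
R(E) = exp(−0.0017 × 100) = 0.843665
Parallel (A and B): 1 − (1 − 0.835270)(1 − 0.878095) = 0.979919
Series (C and D): 0.860708 × 0.929601 = 0.800115
Parallel ([0.800115] and E): 1 − (1 − 0.800115)(1 − 0.843665) = 0.968751
Series ([0.979919] and [0.968751]): 0.979919 × 0.968751 = 0.9493

0.9493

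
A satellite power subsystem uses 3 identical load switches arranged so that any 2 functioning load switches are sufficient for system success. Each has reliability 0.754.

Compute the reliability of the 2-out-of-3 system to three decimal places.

R = Σ_{i=2}^{3} C(3,i) p^i (1−p)^{3−i} with p = 0.754
C(3,2)·0.754^2·0.246^1 = 0.41956
C(3,3)·0.754^3·0.246^0 = 0.42866
Sum = 0.848

0.848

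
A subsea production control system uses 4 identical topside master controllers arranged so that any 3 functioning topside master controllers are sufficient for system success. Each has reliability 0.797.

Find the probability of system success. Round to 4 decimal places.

0.8146

R = Σ_{i=3}^{4} C(4,i) p^i (1−p)^{4−i} with p = 0.797
C(4,3)·0.797^3·0.203^1 = 0.411084
C(4,4)·0.797^4·0.203^0 = 0.403490
Sum = 0.8146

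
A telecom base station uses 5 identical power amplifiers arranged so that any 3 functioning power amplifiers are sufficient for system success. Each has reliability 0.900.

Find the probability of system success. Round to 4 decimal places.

R = Σ_{i=3}^{5} C(5,i) p^i (1−p)^{5−i} with p = 0.900
C(5,3)·0.900^3·0.100^2 = 0.072900
C(5,4)·0.900^4·0.100^1 = 0.328050
C(5,5)·0.900^5·0.100^0 = 0.590490
Sum = 0.9914

0.9914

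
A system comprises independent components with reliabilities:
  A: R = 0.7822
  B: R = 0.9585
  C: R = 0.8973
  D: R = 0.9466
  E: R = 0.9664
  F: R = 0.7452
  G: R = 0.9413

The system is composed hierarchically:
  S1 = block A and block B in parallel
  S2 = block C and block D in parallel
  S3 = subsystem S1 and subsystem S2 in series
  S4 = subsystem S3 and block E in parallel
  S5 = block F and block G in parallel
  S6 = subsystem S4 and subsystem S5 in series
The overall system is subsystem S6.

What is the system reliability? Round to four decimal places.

Parallel (A and B): 1 − (1 − 0.782200)(1 − 0.958500) = 0.990961
Parallel (C and D): 1 − (1 − 0.897300)(1 − 0.946600) = 0.994516
Series ([0.990961] and [0.994516]): 0.990961 × 0.994516 = 0.985527
Parallel ([0.985527] and E): 1 − (1 − 0.985527)(1 − 0.966400) = 0.999514
Parallel (F and G): 1 − (1 − 0.745200)(1 − 0.941300) = 0.985043
Series ([0.999514] and [0.985043]): 0.999514 × 0.985043 = 0.9846

0.9846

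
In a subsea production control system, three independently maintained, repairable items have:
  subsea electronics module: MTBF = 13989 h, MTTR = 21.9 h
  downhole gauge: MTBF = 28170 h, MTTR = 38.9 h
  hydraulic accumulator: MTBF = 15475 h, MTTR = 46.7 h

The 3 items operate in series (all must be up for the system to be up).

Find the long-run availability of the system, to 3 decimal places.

A(subsea electronics module) = MTBF/(MTBF+MTTR) = 13989/(13989+21.9) = 0.998437
A(downhole gauge) = MTBF/(MTBF+MTTR) = 28170/(28170+38.9) = 0.998621
A(hydraulic accumulator) = MTBF/(MTBF+MTTR) = 15475/(15475+46.7) = 0.996991
Series availability: 0.998437 × 0.998621 × 0.996991 = 0.994

0.994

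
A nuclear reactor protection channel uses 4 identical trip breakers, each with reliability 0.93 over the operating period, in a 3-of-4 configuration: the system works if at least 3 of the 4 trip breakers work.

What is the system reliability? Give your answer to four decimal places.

R = Σ_{i=3}^{4} C(4,i) p^i (1−p)^{4−i} with p = 0.93
C(4,3)·0.93^3·0.07^1 = 0.225220
C(4,4)·0.93^4·0.07^0 = 0.748052
Sum = 0.9733

0.9733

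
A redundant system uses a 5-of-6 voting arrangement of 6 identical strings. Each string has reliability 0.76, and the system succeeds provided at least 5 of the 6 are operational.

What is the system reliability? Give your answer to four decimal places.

R = Σ_{i=5}^{6} C(6,i) p^i (1−p)^{6−i} with p = 0.76
C(6,5)·0.76^5·0.24^1 = 0.365116
C(6,6)·0.76^6·0.24^0 = 0.192700
Sum = 0.5578

0.5578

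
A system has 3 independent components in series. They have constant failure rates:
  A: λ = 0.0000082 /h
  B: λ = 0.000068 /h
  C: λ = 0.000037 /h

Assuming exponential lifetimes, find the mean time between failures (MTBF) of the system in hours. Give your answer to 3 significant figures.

8830

Series of exponential components: λ_sys = Σ λ_i
λ_sys = 0.0000082 + 0.000068 + 0.000037 = 1.1320e-04 /h
MTBF = 1 / λ_sys = 8830 h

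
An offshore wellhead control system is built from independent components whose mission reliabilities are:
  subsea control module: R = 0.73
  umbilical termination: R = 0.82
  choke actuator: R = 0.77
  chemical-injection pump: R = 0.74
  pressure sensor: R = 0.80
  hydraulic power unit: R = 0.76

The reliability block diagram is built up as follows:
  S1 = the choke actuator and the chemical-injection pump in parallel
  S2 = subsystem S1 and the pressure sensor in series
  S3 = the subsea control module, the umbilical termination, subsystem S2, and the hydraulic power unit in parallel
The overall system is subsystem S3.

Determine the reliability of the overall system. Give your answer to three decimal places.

Parallel (choke actuator and chemical-injection pump): 1 − (1 − 0.77000)(1 − 0.74000) = 0.94020
Series ([0.94020] and pressure sensor): 0.94020 × 0.80000 = 0.75216
Parallel (subsea control module, umbilical termination, [0.75216], and hydraulic power unit): 1 − (1 − 0.73000)(1 − 0.82000)(1 − 0.75216)(1 − 0.76000) = 0.997

0.997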